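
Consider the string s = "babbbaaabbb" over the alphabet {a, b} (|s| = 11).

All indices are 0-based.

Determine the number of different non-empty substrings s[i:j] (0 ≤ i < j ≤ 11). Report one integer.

sorted suffixes:
  #0 SA[0]=5  'aaabbb'
  #1 SA[1]=6  'aabbb'
  #2 SA[2]=7  'abbb'
  #3 SA[3]=1  'abbbaaabbb'
  #4 SA[4]=10  'b'
  #5 SA[5]=4  'baaabbb'
  #6 SA[6]=0  'babbbaaabbb'
  #7 SA[7]=9  'bb'
  #8 SA[8]=3  'bbaaabbb'
  #9 SA[9]=8  'bbb'
  #10 SA[10]=2  'bbbaaabbb'

SA = [5, 6, 7, 1, 10, 4, 0, 9, 3, 8, 2]
i: (SA[i-1],SA[i]) lcp shared
  1: (5,6) 2 'aa'
  2: (6,7) 1 'a'
  3: (7,1) 4 'abbb'
  4: (1,10) 0 ''
  5: (10,4) 1 'b'
  6: (4,0) 2 'ba'
  7: (0,9) 1 'b'
  8: (9,3) 2 'bb'
  9: (3,8) 2 'bb'
  10: (8,2) 3 'bbb'

n(n+1)/2 = 11·12/2 = 66
Σ LCP = 0 + 2 + 1 + 4 + 0 + 1 + 2 + 1 + 2 + 2 + 3 = 18
distinct = 66 − 18 = 48

48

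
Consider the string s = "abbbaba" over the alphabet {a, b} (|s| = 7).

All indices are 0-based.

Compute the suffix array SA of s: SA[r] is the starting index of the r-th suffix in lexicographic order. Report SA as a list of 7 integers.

[6, 4, 0, 5, 3, 2, 1]

sorted suffixes:
  #0 SA[0]=6  'a'
  #1 SA[1]=4  'aba'
  #2 SA[2]=0  'abbbaba'
  #3 SA[3]=5  'ba'
  #4 SA[4]=3  'baba'
  #5 SA[5]=2  'bbaba'
  #6 SA[6]=1  'bbbaba'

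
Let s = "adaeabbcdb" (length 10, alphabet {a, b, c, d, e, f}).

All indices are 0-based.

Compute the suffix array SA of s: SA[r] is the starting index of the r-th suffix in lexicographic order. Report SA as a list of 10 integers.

sorted suffixes:
  #0 SA[0]=4  'abbcdb'
  #1 SA[1]=0  'adaeabbcdb'
  #2 SA[2]=2  'aeabbcdb'
  #3 SA[3]=9  'b'
  #4 SA[4]=5  'bbcdb'
  #5 SA[5]=6  'bcdb'
  #6 SA[6]=7  'cdb'
  #7 SA[7]=1  'daeabbcdb'
  #8 SA[8]=8  'db'
  #9 SA[9]=3  'eabbcdb'

[4, 0, 2, 9, 5, 6, 7, 1, 8, 3]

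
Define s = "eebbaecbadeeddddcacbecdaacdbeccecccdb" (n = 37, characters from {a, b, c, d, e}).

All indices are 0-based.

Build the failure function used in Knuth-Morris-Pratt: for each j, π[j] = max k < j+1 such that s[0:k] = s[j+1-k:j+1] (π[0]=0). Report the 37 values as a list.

π[0] = 0
j=1 s[j]='e': π[1]=1 (border 'e')
j=2 s[j]='b': k: 1→0; π[2]=0 (border '')
j=3 s[j]='b': π[3]=0 (border '')
j=4 s[j]='a': π[4]=0 (border '')
j=5 s[j]='e': π[5]=1 (border 'e')
j=6 s[j]='c': k: 1→0; π[6]=0 (border '')
j=7 s[j]='b': π[7]=0 (border '')
j=8 s[j]='a': π[8]=0 (border '')
j=9 s[j]='d': π[9]=0 (border '')
j=10 s[j]='e': π[10]=1 (border 'e')
j=11 s[j]='e': π[11]=2 (border 'ee')
j=12 s[j]='d': k: 2→1→0; π[12]=0 (border '')
j=13 s[j]='d': π[13]=0 (border '')
j=14 s[j]='d': π[14]=0 (border '')
j=15 s[j]='d': π[15]=0 (border '')
j=16 s[j]='c': π[16]=0 (border '')
j=17 s[j]='a': π[17]=0 (border '')
j=18 s[j]='c': π[18]=0 (border '')
j=19 s[j]='b': π[19]=0 (border '')
j=20 s[j]='e': π[20]=1 (border 'e')
j=21 s[j]='c': k: 1→0; π[21]=0 (border '')
j=22 s[j]='d': π[22]=0 (border '')
j=23 s[j]='a': π[23]=0 (border '')
j=24 s[j]='a': π[24]=0 (border '')
j=25 s[j]='c': π[25]=0 (border '')
j=26 s[j]='d': π[26]=0 (border '')
j=27 s[j]='b': π[27]=0 (border '')
j=28 s[j]='e': π[28]=1 (border 'e')
j=29 s[j]='c': k: 1→0; π[29]=0 (border '')
j=30 s[j]='c': π[30]=0 (border '')
j=31 s[j]='e': π[31]=1 (border 'e')
j=32 s[j]='c': k: 1→0; π[32]=0 (border '')
j=33 s[j]='c': π[33]=0 (border '')
j=34 s[j]='c': π[34]=0 (border '')
j=35 s[j]='d': π[35]=0 (border '')
j=36 s[j]='b': π[36]=0 (border '')

[0, 1, 0, 0, 0, 1, 0, 0, 0, 0, 1, 2, 0, 0, 0, 0, 0, 0, 0, 0, 1, 0, 0, 0, 0, 0, 0, 0, 1, 0, 0, 1, 0, 0, 0, 0, 0]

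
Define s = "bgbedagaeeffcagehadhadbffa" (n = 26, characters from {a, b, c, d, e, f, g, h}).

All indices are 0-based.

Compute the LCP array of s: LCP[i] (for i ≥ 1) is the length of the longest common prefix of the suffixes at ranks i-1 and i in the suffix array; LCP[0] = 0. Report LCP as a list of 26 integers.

[0, 1, 2, 1, 1, 2, 0, 1, 1, 0, 0, 1, 1, 0, 1, 1, 1, 0, 1, 1, 2, 0, 1, 1, 0, 3]

rank | idx | suffix
   0 |  25 | a
   1 |  20 | adbffa
   2 |  17 | adhadbffa
   3 |   7 | aeeffcagehadhadbffa
   4 |   5 | agaeeffcagehadhadbffa
   5 |  13 | agehadhadbffa
   6 |   2 | bedagaeeffcagehadhadbffa
   7 |  22 | bffa
   8 |   0 | bgbedagaeeffcagehadhadbffa
   9 |  12 | cagehadhadbffa
  10 |   4 | dagaeeffcagehadhadbffa
  11 |  21 | dbffa
  12 |  18 | dhadbffa
  13 |   3 | edagaeeffcagehadhadbffa
  14 |   8 | eeffcagehadhadbffa
  15 |   9 | effcagehadhadbffa
  16 |  15 | ehadhadbffa
  17 |  24 | fa
  18 |  11 | fcagehadhadbffa
  19 |  23 | ffa
  20 |  10 | ffcagehadhadbffa
  21 |   6 | gaeeffcagehadhadbffa
  22 |   1 | gbedagaeeffcagehadhadbffa
  23 |  14 | gehadhadbffa
  24 |  19 | hadbffa
  25 |  16 | hadhadbffa

SA = [25, 20, 17, 7, 5, 13, 2, 22, 0, 12, 4, 21, 18, 3, 8, 9, 15, 24, 11, 23, 10, 6, 1, 14, 19, 16]
rank  pair      lcp
   1  s[25:],s[20:]  1  'a'
   2  s[20:],s[17:]  2  'ad'
   3  s[17:],s[7:]  1  'a'
   4  s[7:],s[5:]  1  'a'
   5  s[5:],s[13:]  2  'ag'
   6  s[13:],s[2:]  0  ''
   7  s[2:],s[22:]  1  'b'
   8  s[22:],s[0:]  1  'b'
   9  s[0:],s[12:]  0  ''
  10  s[12:],s[4:]  0  ''
  11  s[4:],s[21:]  1  'd'
  12  s[21:],s[18:]  1  'd'
  13  s[18:],s[3:]  0  ''
  14  s[3:],s[8:]  1  'e'
  15  s[8:],s[9:]  1  'e'
  16  s[9:],s[15:]  1  'e'
  17  s[15:],s[24:]  0  ''
  18  s[24:],s[11:]  1  'f'
  19  s[11:],s[23:]  1  'f'
  20  s[23:],s[10:]  2  'ff'
  21  s[10:],s[6:]  0  ''
  22  s[6:],s[1:]  1  'g'
  23  s[1:],s[14:]  1  'g'
  24  s[14:],s[19:]  0  ''
  25  s[19:],s[16:]  3  'had'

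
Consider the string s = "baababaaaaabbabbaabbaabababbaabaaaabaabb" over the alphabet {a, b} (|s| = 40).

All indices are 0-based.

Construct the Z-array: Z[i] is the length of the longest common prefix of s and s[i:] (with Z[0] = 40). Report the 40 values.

[40, 0, 0, 2, 0, 3, 0, 0, 0, 0, 0, 1, 2, 0, 1, 4, 0, 0, 1, 7, 0, 0, 2, 0, 2, 0, 1, 5, 0, 0, 3, 0, 0, 0, 0, 4, 0, 0, 1, 1]

Z[0]=40
i=1: i≥r, start 0; Z[1]=0
i=2: i≥r, start 0; Z[2]=0
i=3: i≥r, start 0; Z[3]=2 scan→box=[3,5)
i=4: min(r-i=1, Z[1]=0)=0; Z[4]=0
i=5: i≥r, start 0; Z[5]=3 scan→box=[5,8)
i=6: min(r-i=2, Z[1]=0)=0; Z[6]=0
i=7: min(r-i=1, Z[2]=0)=0; Z[7]=0
i=8: i≥r, start 0; Z[8]=0
i=9: i≥r, start 0; Z[9]=0
i=10: i≥r, start 0; Z[10]=0
i=11: i≥r, start 0; Z[11]=1 scan→box=[11,12)
i=12: i≥r, start 0; Z[12]=2 scan→box=[12,14)
i=13: min(r-i=1, Z[1]=0)=0; Z[13]=0
i=14: i≥r, start 0; Z[14]=1 scan→box=[14,15)
i=15: i≥r, start 0; Z[15]=4 scan→box=[15,19)
i=16: min(r-i=3, Z[1]=0)=0; Z[16]=0
i=17: min(r-i=2, Z[2]=0)=0; Z[17]=0
i=18: min(r-i=1, Z[3]=2)=1; Z[18]=1
i=19: i≥r, start 0; Z[19]=7 scan→box=[19,26)
i=20: min(r-i=6, Z[1]=0)=0; Z[20]=0
i=21: min(r-i=5, Z[2]=0)=0; Z[21]=0
i=22: min(r-i=4, Z[3]=2)=2; Z[22]=2
i=23: min(r-i=3, Z[4]=0)=0; Z[23]=0
i=24: min(r-i=2, Z[5]=3)=2; Z[24]=2
i=25: min(r-i=1, Z[6]=0)=0; Z[25]=0
i=26: i≥r, start 0; Z[26]=1 scan→box=[26,27)
i=27: i≥r, start 0; Z[27]=5 scan→box=[27,32)
i=28: min(r-i=4, Z[1]=0)=0; Z[28]=0
i=29: min(r-i=3, Z[2]=0)=0; Z[29]=0
i=30: min(r-i=2, Z[3]=2)=2; Z[30]=3 scan→box=[30,33)
i=31: min(r-i=2, Z[1]=0)=0; Z[31]=0
i=32: min(r-i=1, Z[2]=0)=0; Z[32]=0
i=33: i≥r, start 0; Z[33]=0
i=34: i≥r, start 0; Z[34]=0
i=35: i≥r, start 0; Z[35]=4 scan→box=[35,39)
i=36: min(r-i=3, Z[1]=0)=0; Z[36]=0
i=37: min(r-i=2, Z[2]=0)=0; Z[37]=0
i=38: min(r-i=1, Z[3]=2)=1; Z[38]=1
i=39: i≥r, start 0; Z[39]=1 scan→box=[39,40)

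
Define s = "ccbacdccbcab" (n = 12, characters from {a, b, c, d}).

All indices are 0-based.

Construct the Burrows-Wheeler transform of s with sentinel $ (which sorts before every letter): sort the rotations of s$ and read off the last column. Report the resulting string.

bcbaccbcc$dac

rank  rotation       last
    0  $ccbacdccbcab  b
    1  ab$ccbacdccbc  c
    2  acdccbcab$ccb  b
    3  b$ccbacdccbca  a
    4  bacdccbcab$cc  c
    5  bcab$ccbacdcc  c
    6  cab$ccbacdccb  b
    7  cbacdccbcab$c  c
    8  cbcab$ccbacdc  c
    9  ccbacdccbcab$  $
   10  ccbcab$ccbacd  d
   11  cdccbcab$ccba  a
   12  dccbcab$ccbac  c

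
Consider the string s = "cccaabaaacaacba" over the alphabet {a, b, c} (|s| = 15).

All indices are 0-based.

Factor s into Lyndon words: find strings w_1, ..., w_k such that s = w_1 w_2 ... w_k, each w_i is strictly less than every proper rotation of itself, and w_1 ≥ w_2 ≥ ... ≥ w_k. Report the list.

["c", "c", "c", "aab", "aaacaacb", "a"]

emit factor 1: 'c' (i=0, period=1)
emit factor 2: 'c' (i=1, period=1)
emit factor 3: 'c' (i=2, period=1)
emit factor 4: 'aab' (i=3, period=3)
emit factor 5: 'aaacaacb' (i=6, period=8)
emit factor 6: 'a' (i=14, period=1)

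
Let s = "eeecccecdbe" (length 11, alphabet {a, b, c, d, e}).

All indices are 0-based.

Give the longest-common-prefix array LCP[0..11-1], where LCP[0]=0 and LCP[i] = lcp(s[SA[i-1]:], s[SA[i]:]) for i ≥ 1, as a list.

[0, 0, 2, 1, 1, 0, 0, 1, 2, 1, 2]

sorted suffixes:
  #0 SA[0]=9  'be'
  #1 SA[1]=3  'cccecdbe'
  #2 SA[2]=4  'ccecdbe'
  #3 SA[3]=7  'cdbe'
  #4 SA[4]=5  'cecdbe'
  #5 SA[5]=8  'dbe'
  #6 SA[6]=10  'e'
  #7 SA[7]=2  'ecccecdbe'
  #8 SA[8]=6  'ecdbe'
  #9 SA[9]=1  'eecccecdbe'
  #10 SA[10]=0  'eeecccecdbe'

SA = [9, 3, 4, 7, 5, 8, 10, 2, 6, 1, 0]
i: (SA[i-1],SA[i]) lcp shared
  1: (9,3) 0 ''
  2: (3,4) 2 'cc'
  3: (4,7) 1 'c'
  4: (7,5) 1 'c'
  5: (5,8) 0 ''
  6: (8,10) 0 ''
  7: (10,2) 1 'e'
  8: (2,6) 2 'ec'
  9: (6,1) 1 'e'
  10: (1,0) 2 'ee'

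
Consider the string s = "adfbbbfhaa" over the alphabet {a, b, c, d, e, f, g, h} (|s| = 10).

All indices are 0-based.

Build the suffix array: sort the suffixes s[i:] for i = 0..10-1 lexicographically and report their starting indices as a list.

rank | idx | suffix
   0 |   9 | a
   1 |   8 | aa
   2 |   0 | adfbbbfhaa
   3 |   3 | bbbfhaa
   4 |   4 | bbfhaa
   5 |   5 | bfhaa
   6 |   1 | dfbbbfhaa
   7 |   2 | fbbbfhaa
   8 |   6 | fhaa
   9 |   7 | haa

[9, 8, 0, 3, 4, 5, 1, 2, 6, 7]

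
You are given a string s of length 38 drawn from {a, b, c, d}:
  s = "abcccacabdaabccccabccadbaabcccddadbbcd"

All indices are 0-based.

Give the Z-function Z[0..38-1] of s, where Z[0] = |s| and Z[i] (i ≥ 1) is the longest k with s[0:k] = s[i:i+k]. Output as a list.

Z[0]=38
i=1: i≥r, start 0; Z[1]=0
i=2: i≥r, start 0; Z[2]=0
i=3: i≥r, start 0; Z[3]=0
i=4: i≥r, start 0; Z[4]=0
i=5: i≥r, start 0; Z[5]=1 scan→box=[5,6)
i=6: i≥r, start 0; Z[6]=0
i=7: i≥r, start 0; Z[7]=2 scan→box=[7,9)
i=8: min(r-i=1, Z[1]=0)=0; Z[8]=0
i=9: i≥r, start 0; Z[9]=0
i=10: i≥r, start 0; Z[10]=1 scan→box=[10,11)
i=11: i≥r, start 0; Z[11]=5 scan→box=[11,16)
i=12: min(r-i=4, Z[1]=0)=0; Z[12]=0
i=13: min(r-i=3, Z[2]=0)=0; Z[13]=0
i=14: min(r-i=2, Z[3]=0)=0; Z[14]=0
i=15: min(r-i=1, Z[4]=0)=0; Z[15]=0
i=16: i≥r, start 0; Z[16]=0
i=17: i≥r, start 0; Z[17]=4 scan→box=[17,21)
i=18: min(r-i=3, Z[1]=0)=0; Z[18]=0
i=19: min(r-i=2, Z[2]=0)=0; Z[19]=0
i=20: min(r-i=1, Z[3]=0)=0; Z[20]=0
i=21: i≥r, start 0; Z[21]=1 scan→box=[21,22)
i=22: i≥r, start 0; Z[22]=0
i=23: i≥r, start 0; Z[23]=0
i=24: i≥r, start 0; Z[24]=1 scan→box=[24,25)
i=25: i≥r, start 0; Z[25]=5 scan→box=[25,30)
i=26: min(r-i=4, Z[1]=0)=0; Z[26]=0
i=27: min(r-i=3, Z[2]=0)=0; Z[27]=0
i=28: min(r-i=2, Z[3]=0)=0; Z[28]=0
i=29: min(r-i=1, Z[4]=0)=0; Z[29]=0
i=30: i≥r, start 0; Z[30]=0
i=31: i≥r, start 0; Z[31]=0
i=32: i≥r, start 0; Z[32]=1 scan→box=[32,33)
i=33: i≥r, start 0; Z[33]=0
i=34: i≥r, start 0; Z[34]=0
i=35: i≥r, start 0; Z[35]=0
i=36: i≥r, start 0; Z[36]=0
i=37: i≥r, start 0; Z[37]=0

[38, 0, 0, 0, 0, 1, 0, 2, 0, 0, 1, 5, 0, 0, 0, 0, 0, 4, 0, 0, 0, 1, 0, 0, 1, 5, 0, 0, 0, 0, 0, 0, 1, 0, 0, 0, 0, 0]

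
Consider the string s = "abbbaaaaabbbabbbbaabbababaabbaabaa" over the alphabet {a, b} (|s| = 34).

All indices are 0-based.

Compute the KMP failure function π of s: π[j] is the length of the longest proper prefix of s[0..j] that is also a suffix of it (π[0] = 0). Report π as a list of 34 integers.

π[0] = 0
j=1 s[j]='b': π[1]=0 (border '')
j=2 s[j]='b': π[2]=0 (border '')
j=3 s[j]='b': π[3]=0 (border '')
j=4 s[j]='a': π[4]=1 (border 'a')
j=5 s[j]='a': k: 1→0; π[5]=1 (border 'a')
j=6 s[j]='a': k: 1→0; π[6]=1 (border 'a')
j=7 s[j]='a': k: 1→0; π[7]=1 (border 'a')
j=8 s[j]='a': k: 1→0; π[8]=1 (border 'a')
j=9 s[j]='b': π[9]=2 (border 'ab')
j=10 s[j]='b': π[10]=3 (border 'abb')
j=11 s[j]='b': π[11]=4 (border 'abbb')
j=12 s[j]='a': π[12]=5 (border 'abbba')
j=13 s[j]='b': k: 5→1; π[13]=2 (border 'ab')
j=14 s[j]='b': π[14]=3 (border 'abb')
j=15 s[j]='b': π[15]=4 (border 'abbb')
j=16 s[j]='b': k: 4→0; π[16]=0 (border '')
j=17 s[j]='a': π[17]=1 (border 'a')
j=18 s[j]='a': k: 1→0; π[18]=1 (border 'a')
j=19 s[j]='b': π[19]=2 (border 'ab')
j=20 s[j]='b': π[20]=3 (border 'abb')
j=21 s[j]='a': k: 3→0; π[21]=1 (border 'a')
j=22 s[j]='b': π[22]=2 (border 'ab')
j=23 s[j]='a': k: 2→0; π[23]=1 (border 'a')
j=24 s[j]='b': π[24]=2 (border 'ab')
j=25 s[j]='a': k: 2→0; π[25]=1 (border 'a')
j=26 s[j]='a': k: 1→0; π[26]=1 (border 'a')
j=27 s[j]='b': π[27]=2 (border 'ab')
j=28 s[j]='b': π[28]=3 (border 'abb')
j=29 s[j]='a': k: 3→0; π[29]=1 (border 'a')
j=30 s[j]='a': k: 1→0; π[30]=1 (border 'a')
j=31 s[j]='b': π[31]=2 (border 'ab')
j=32 s[j]='a': k: 2→0; π[32]=1 (border 'a')
j=33 s[j]='a': k: 1→0; π[33]=1 (border 'a')

[0, 0, 0, 0, 1, 1, 1, 1, 1, 2, 3, 4, 5, 2, 3, 4, 0, 1, 1, 2, 3, 1, 2, 1, 2, 1, 1, 2, 3, 1, 1, 2, 1, 1]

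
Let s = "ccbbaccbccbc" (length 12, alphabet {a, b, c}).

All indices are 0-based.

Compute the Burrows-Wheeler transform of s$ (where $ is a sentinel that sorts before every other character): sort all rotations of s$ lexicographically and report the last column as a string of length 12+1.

cbbcccbccc$ba

rank  rotation       last
    0  $ccbbaccbccbc  c
    1  accbccbc$ccbb  b
    2  baccbccbc$ccb  b
    3  bbaccbccbc$cc  c
    4  bc$ccbbaccbcc  c
    5  bccbc$ccbbacc  c
    6  c$ccbbaccbccb  b
    7  cbbaccbccbc$c  c
    8  cbc$ccbbaccbc  c
    9  cbccbc$ccbbac  c
   10  ccbbaccbccbc$  $
   11  ccbc$ccbbaccb  b
   12  ccbccbc$ccbba  a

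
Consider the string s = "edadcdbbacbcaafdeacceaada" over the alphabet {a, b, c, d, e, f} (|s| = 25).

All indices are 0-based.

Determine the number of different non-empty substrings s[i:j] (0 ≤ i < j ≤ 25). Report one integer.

rank | idx | suffix
   0 |  24 | a
   1 |  21 | aada
   2 |  12 | aafdeacceaada
   3 |   8 | acbcaafdeacceaada
   4 |  17 | acceaada
   5 |  22 | ada
   6 |   2 | adcdbbacbcaafdeacceaada
   7 |  13 | afdeacceaada
   8 |   7 | bacbcaafdeacceaada
   9 |   6 | bbacbcaafdeacceaada
  10 |  10 | bcaafdeacceaada
  11 |  11 | caafdeacceaada
  12 |   9 | cbcaafdeacceaada
  13 |  18 | cceaada
  14 |   4 | cdbbacbcaafdeacceaada
  15 |  19 | ceaada
  16 |  23 | da
  17 |   1 | dadcdbbacbcaafdeacceaada
  18 |   5 | dbbacbcaafdeacceaada
  19 |   3 | dcdbbacbcaafdeacceaada
  20 |  15 | deacceaada
  21 |  20 | eaada
  22 |  16 | eacceaada
  23 |   0 | edadcdbbacbcaafdeacceaada
  24 |  14 | fdeacceaada

SA = [24, 21, 12, 8, 17, 22, 2, 13, 7, 6, 10, 11, 9, 18, 4, 19, 23, 1, 5, 3, 15, 20, 16, 0, 14]
rank  pair      lcp
   1  s[24:],s[21:]  1  'a'
   2  s[21:],s[12:]  2  'aa'
   3  s[12:],s[8:]  1  'a'
   4  s[8:],s[17:]  2  'ac'
   5  s[17:],s[22:]  1  'a'
   6  s[22:],s[2:]  2  'ad'
   7  s[2:],s[13:]  1  'a'
   8  s[13:],s[7:]  0  ''
   9  s[7:],s[6:]  1  'b'
  10  s[6:],s[10:]  1  'b'
  11  s[10:],s[11:]  0  ''
  12  s[11:],s[9:]  1  'c'
  13  s[9:],s[18:]  1  'c'
  14  s[18:],s[4:]  1  'c'
  15  s[4:],s[19:]  1  'c'
  16  s[19:],s[23:]  0  ''
  17  s[23:],s[1:]  2  'da'
  18  s[1:],s[5:]  1  'd'
  19  s[5:],s[3:]  1  'd'
  20  s[3:],s[15:]  1  'd'
  21  s[15:],s[20:]  0  ''
  22  s[20:],s[16:]  2  'ea'
  23  s[16:],s[0:]  1  'e'
  24  s[0:],s[14:]  0  ''

n(n+1)/2 = 25·26/2 = 325
Σ LCP = 0 + 1 + 2 + 1 + 2 + 1 + 2 + 1 + 0 + 1 + 1 + 0 + 1 + 1 + 1 + 1 + 0 + 2 + 1 + 1 + 1 + 0 + 2 + 1 + 0 = 24
distinct = 325 − 24 = 301

301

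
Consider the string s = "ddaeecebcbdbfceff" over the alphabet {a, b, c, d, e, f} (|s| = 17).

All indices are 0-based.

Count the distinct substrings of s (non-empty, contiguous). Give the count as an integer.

rank | idx | suffix
   0 |   2 | aeecebcbdbfceff
   1 |   7 | bcbdbfceff
   2 |   9 | bdbfceff
   3 |  11 | bfceff
   4 |   8 | cbdbfceff
   5 |   5 | cebcbdbfceff
   6 |  13 | ceff
   7 |   1 | daeecebcbdbfceff
   8 |  10 | dbfceff
   9 |   0 | ddaeecebcbdbfceff
  10 |   6 | ebcbdbfceff
  11 |   4 | ecebcbdbfceff
  12 |   3 | eecebcbdbfceff
  13 |  14 | eff
  14 |  16 | f
  15 |  12 | fceff
  16 |  15 | ff

SA = [2, 7, 9, 11, 8, 5, 13, 1, 10, 0, 6, 4, 3, 14, 16, 12, 15]
i: (SA[i-1],SA[i]) lcp shared
  1: (2,7) 0 ''
  2: (7,9) 1 'b'
  3: (9,11) 1 'b'
  4: (11,8) 0 ''
  5: (8,5) 1 'c'
  6: (5,13) 2 'ce'
  7: (13,1) 0 ''
  8: (1,10) 1 'd'
  9: (10,0) 1 'd'
  10: (0,6) 0 ''
  11: (6,4) 1 'e'
  12: (4,3) 1 'e'
  13: (3,14) 1 'e'
  14: (14,16) 0 ''
  15: (16,12) 1 'f'
  16: (12,15) 1 'f'

n(n+1)/2 = 17·18/2 = 153
Σ LCP = 0 + 0 + 1 + 1 + 0 + 1 + 2 + 0 + 1 + 1 + 0 + 1 + 1 + 1 + 0 + 1 + 1 = 12
distinct = 153 − 12 = 141

141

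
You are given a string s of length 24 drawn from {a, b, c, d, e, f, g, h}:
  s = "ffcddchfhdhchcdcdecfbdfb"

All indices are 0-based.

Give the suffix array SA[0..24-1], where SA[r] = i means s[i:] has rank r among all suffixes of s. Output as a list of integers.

rank→(start, suffix):
  0 → (23, 'b')
  1 → (20, 'bdfb')
  2 → (13, 'cdcdecfbdfb')
  3 → (2, 'cddchfhdhchcdcdecfbdfb')
  4 → (15, 'cdecfbdfb')
  5 → (18, 'cfbdfb')
  6 → (11, 'chcdcdecfbdfb')
  7 → (5, 'chfhdhchcdcdecfbdfb')
  8 → (14, 'dcdecfbdfb')
  9 → (4, 'dchfhdhchcdcdecfbdfb')
  10 → (3, 'ddchfhdhchcdcdecfbdfb')
  11 → (16, 'decfbdfb')
  12 → (21, 'dfb')
  13 → (9, 'dhchcdcdecfbdfb')
  14 → (17, 'ecfbdfb')
  15 → (22, 'fb')
  16 → (19, 'fbdfb')
  17 → (1, 'fcddchfhdhchcdcdecfbdfb')
  18 → (0, 'ffcddchfhdhchcdcdecfbdfb')
  19 → (7, 'fhdhchcdcdecfbdfb')
  20 → (12, 'hcdcdecfbdfb')
  21 → (10, 'hchcdcdecfbdfb')
  22 → (8, 'hdhchcdcdecfbdfb')
  23 → (6, 'hfhdhchcdcdecfbdfb')

[23, 20, 13, 2, 15, 18, 11, 5, 14, 4, 3, 16, 21, 9, 17, 22, 19, 1, 0, 7, 12, 10, 8, 6]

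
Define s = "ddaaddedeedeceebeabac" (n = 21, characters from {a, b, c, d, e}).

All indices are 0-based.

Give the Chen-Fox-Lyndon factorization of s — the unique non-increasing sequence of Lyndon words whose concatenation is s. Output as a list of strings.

emit factor 1: 'd' (i=0, period=1)
emit factor 2: 'd' (i=1, period=1)
emit factor 3: 'aaddedeedeceebeabac' (i=2, period=19)

["d", "d", "aaddedeedeceebeabac"]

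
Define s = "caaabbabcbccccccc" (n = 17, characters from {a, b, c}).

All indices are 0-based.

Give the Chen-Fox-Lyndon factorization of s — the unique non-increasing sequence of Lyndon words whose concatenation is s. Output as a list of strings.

["c", "aaabbabcbccccccc"]

emit factor 1: 'c' (i=0, period=1)
emit factor 2: 'aaabbabcbccccccc' (i=1, period=16)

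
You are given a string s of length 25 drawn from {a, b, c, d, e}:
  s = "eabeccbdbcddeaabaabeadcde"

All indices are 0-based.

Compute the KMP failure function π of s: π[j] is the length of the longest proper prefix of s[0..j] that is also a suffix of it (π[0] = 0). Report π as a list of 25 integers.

π[0] = 0
j=1 s[j]='a': π[1]=0 (border '')
j=2 s[j]='b': π[2]=0 (border '')
j=3 s[j]='e': π[3]=1 (border 'e')
j=4 s[j]='c': k: 1→0; π[4]=0 (border '')
j=5 s[j]='c': π[5]=0 (border '')
j=6 s[j]='b': π[6]=0 (border '')
j=7 s[j]='d': π[7]=0 (border '')
j=8 s[j]='b': π[8]=0 (border '')
j=9 s[j]='c': π[9]=0 (border '')
j=10 s[j]='d': π[10]=0 (border '')
j=11 s[j]='d': π[11]=0 (border '')
j=12 s[j]='e': π[12]=1 (border 'e')
j=13 s[j]='a': π[13]=2 (border 'ea')
j=14 s[j]='a': k: 2→0; π[14]=0 (border '')
j=15 s[j]='b': π[15]=0 (border '')
j=16 s[j]='a': π[16]=0 (border '')
j=17 s[j]='a': π[17]=0 (border '')
j=18 s[j]='b': π[18]=0 (border '')
j=19 s[j]='e': π[19]=1 (border 'e')
j=20 s[j]='a': π[20]=2 (border 'ea')
j=21 s[j]='d': k: 2→0; π[21]=0 (border '')
j=22 s[j]='c': π[22]=0 (border '')
j=23 s[j]='d': π[23]=0 (border '')
j=24 s[j]='e': π[24]=1 (border 'e')

[0, 0, 0, 1, 0, 0, 0, 0, 0, 0, 0, 0, 1, 2, 0, 0, 0, 0, 0, 1, 2, 0, 0, 0, 1]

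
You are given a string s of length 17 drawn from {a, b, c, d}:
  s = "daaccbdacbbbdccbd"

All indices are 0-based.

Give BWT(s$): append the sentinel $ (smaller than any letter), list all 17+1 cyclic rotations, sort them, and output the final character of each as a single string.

rank  rotation            last
    0  $daaccbdacbbbdccbd  d
    1  aaccbdacbbbdccbd$d  d
    2  acbbbdccbd$daaccbd  d
    3  accbdacbbbdccbd$da  a
    4  bbbdccbd$daaccbdac  c
    5  bbdccbd$daaccbdacb  b
    6  bd$daaccbdacbbbdcc  c
    7  bdacbbbdccbd$daacc  c
    8  bdccbd$daaccbdacbb  b
    9  cbbbdccbd$daaccbda  a
   10  cbd$daaccbdacbbbdc  c
   11  cbdacbbbdccbd$daac  c
   12  ccbd$daaccbdacbbbd  d
   13  ccbdacbbbdccbd$daa  a
   14  d$daaccbdacbbbdccb  b
   15  daaccbdacbbbdccbd$  $
   16  dacbbbdccbd$daaccb  b
   17  dccbd$daaccbdacbbb  b

dddacbccbaccdab$bb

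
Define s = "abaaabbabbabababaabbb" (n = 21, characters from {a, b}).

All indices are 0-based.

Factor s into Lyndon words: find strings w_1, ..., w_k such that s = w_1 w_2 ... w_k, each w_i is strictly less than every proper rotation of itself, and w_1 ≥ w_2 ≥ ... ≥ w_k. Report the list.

emit factor 1: 'ab' (i=0, period=2)
emit factor 2: 'aaabbabbabababaabbb' (i=2, period=19)

["ab", "aaabbabbabababaabbb"]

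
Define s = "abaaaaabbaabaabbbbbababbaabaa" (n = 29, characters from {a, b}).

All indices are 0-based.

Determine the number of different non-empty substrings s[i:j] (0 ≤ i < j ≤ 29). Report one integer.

345

rank→(start, suffix):
  0 → (28, 'a')
  1 → (27, 'aa')
  2 → (2, 'aaaaabbaabaabbbbbababbaabaa')
  3 → (3, 'aaaabbaabaabbbbbababbaabaa')
  4 → (4, 'aaabbaabaabbbbbababbaabaa')
  5 → (24, 'aabaa')
  6 → (9, 'aabaabbbbbababbaabaa')
  7 → (5, 'aabbaabaabbbbbababbaabaa')
  8 → (12, 'aabbbbbababbaabaa')
  9 → (25, 'abaa')
  10 → (0, 'abaaaaabbaabaabbbbbababbaabaa')
  11 → (10, 'abaabbbbbababbaabaa')
  12 → (19, 'ababbaabaa')
  13 → (21, 'abbaabaa')
  14 → (6, 'abbaabaabbbbbababbaabaa')
  15 → (13, 'abbbbbababbaabaa')
  16 → (26, 'baa')
  17 → (1, 'baaaaabbaabaabbbbbababbaabaa')
  18 → (23, 'baabaa')
  19 → (8, 'baabaabbbbbababbaabaa')
  20 → (11, 'baabbbbbababbaabaa')
  21 → (18, 'bababbaabaa')
  22 → (20, 'babbaabaa')
  23 → (22, 'bbaabaa')
  24 → (7, 'bbaabaabbbbbababbaabaa')
  25 → (17, 'bbababbaabaa')
  26 → (16, 'bbbababbaabaa')
  27 → (15, 'bbbbababbaabaa')
  28 → (14, 'bbbbbababbaabaa')

SA = [28, 27, 2, 3, 4, 24, 9, 5, 12, 25, 0, 10, 19, 21, 6, 13, 26, 1, 23, 8, 11, 18, 20, 22, 7, 17, 16, 15, 14]
rank  pair      lcp
   1  s[28:],s[27:]  1  'a'
   2  s[27:],s[2:]  2  'aa'
   3  s[2:],s[3:]  4  'aaaa'
   4  s[3:],s[4:]  3  'aaa'
   5  s[4:],s[24:]  2  'aa'
   6  s[24:],s[9:]  5  'aabaa'
   7  s[9:],s[5:]  3  'aab'
   8  s[5:],s[12:]  4  'aabb'
   9  s[12:],s[25:]  1  'a'
  10  s[25:],s[0:]  4  'abaa'
  11  s[0:],s[10:]  4  'abaa'
  12  s[10:],s[19:]  3  'aba'
  13  s[19:],s[21:]  2  'ab'
  14  s[21:],s[6:]  8  'abbaabaa'
  15  s[6:],s[13:]  3  'abb'
  16  s[13:],s[26:]  0  ''
  17  s[26:],s[1:]  3  'baa'
  18  s[1:],s[23:]  3  'baa'
  19  s[23:],s[8:]  6  'baabaa'
  20  s[8:],s[11:]  4  'baab'
  21  s[11:],s[18:]  2  'ba'
  22  s[18:],s[20:]  3  'bab'
  23  s[20:],s[22:]  1  'b'
  24  s[22:],s[7:]  7  'bbaabaa'
  25  s[7:],s[17:]  3  'bba'
  26  s[17:],s[16:]  2  'bb'
  27  s[16:],s[15:]  3  'bbb'
  28  s[15:],s[14:]  4  'bbbb'

n(n+1)/2 = 29·30/2 = 435
Σ LCP = 0 + 1 + 2 + 4 + 3 + 2 + 5 + 3 + 4 + 1 + 4 + 4 + 3 + 2 + 8 + 3 + 0 + 3 + 3 + 6 + 4 + 2 + 3 + 1 + 7 + 3 + 2 + 3 + 4 = 90
distinct = 435 − 90 = 345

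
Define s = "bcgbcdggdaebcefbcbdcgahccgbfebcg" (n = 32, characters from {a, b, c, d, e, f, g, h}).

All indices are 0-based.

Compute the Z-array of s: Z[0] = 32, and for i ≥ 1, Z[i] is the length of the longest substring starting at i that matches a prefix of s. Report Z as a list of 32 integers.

[32, 0, 0, 2, 0, 0, 0, 0, 0, 0, 0, 2, 0, 0, 0, 2, 0, 1, 0, 0, 0, 0, 0, 0, 0, 0, 1, 0, 0, 3, 0, 0]

Z[0]=32
i=1: outside box; Z[1]=0
i=2: outside box; Z[2]=0
i=3: outside box; Z[3]=2 grow→box=[3,5)
i=4: min(r-i=1, Z[1]=0)=0; Z[4]=0
i=5: outside box; Z[5]=0
i=6: outside box; Z[6]=0
i=7: outside box; Z[7]=0
i=8: outside box; Z[8]=0
i=9: outside box; Z[9]=0
i=10: outside box; Z[10]=0
i=11: outside box; Z[11]=2 grow→box=[11,13)
i=12: min(r-i=1, Z[1]=0)=0; Z[12]=0
i=13: outside box; Z[13]=0
i=14: outside box; Z[14]=0
i=15: outside box; Z[15]=2 grow→box=[15,17)
i=16: min(r-i=1, Z[1]=0)=0; Z[16]=0
i=17: outside box; Z[17]=1 grow→box=[17,18)
i=18: outside box; Z[18]=0
i=19: outside box; Z[19]=0
i=20: outside box; Z[20]=0
i=21: outside box; Z[21]=0
i=22: outside box; Z[22]=0
i=23: outside box; Z[23]=0
i=24: outside box; Z[24]=0
i=25: outside box; Z[25]=0
i=26: outside box; Z[26]=1 grow→box=[26,27)
i=27: outside box; Z[27]=0
i=28: outside box; Z[28]=0
i=29: outside box; Z[29]=3 grow→box=[29,32)
i=30: min(r-i=2, Z[1]=0)=0; Z[30]=0
i=31: min(r-i=1, Z[2]=0)=0; Z[31]=0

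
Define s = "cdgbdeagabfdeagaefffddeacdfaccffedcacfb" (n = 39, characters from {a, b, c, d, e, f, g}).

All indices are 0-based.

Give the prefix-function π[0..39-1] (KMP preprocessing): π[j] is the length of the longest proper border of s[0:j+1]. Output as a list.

[0, 0, 0, 0, 0, 0, 0, 0, 0, 0, 0, 0, 0, 0, 0, 0, 0, 0, 0, 0, 0, 0, 0, 0, 1, 2, 0, 0, 1, 1, 0, 0, 0, 0, 1, 0, 1, 0, 0]

π[0] = 0
j=1 s[j]='d': π[1]=0 (border '')
j=2 s[j]='g': π[2]=0 (border '')
j=3 s[j]='b': π[3]=0 (border '')
j=4 s[j]='d': π[4]=0 (border '')
j=5 s[j]='e': π[5]=0 (border '')
j=6 s[j]='a': π[6]=0 (border '')
j=7 s[j]='g': π[7]=0 (border '')
j=8 s[j]='a': π[8]=0 (border '')
j=9 s[j]='b': π[9]=0 (border '')
j=10 s[j]='f': π[10]=0 (border '')
j=11 s[j]='d': π[11]=0 (border '')
j=12 s[j]='e': π[12]=0 (border '')
j=13 s[j]='a': π[13]=0 (border '')
j=14 s[j]='g': π[14]=0 (border '')
j=15 s[j]='a': π[15]=0 (border '')
j=16 s[j]='e': π[16]=0 (border '')
j=17 s[j]='f': π[17]=0 (border '')
j=18 s[j]='f': π[18]=0 (border '')
j=19 s[j]='f': π[19]=0 (border '')
j=20 s[j]='d': π[20]=0 (border '')
j=21 s[j]='d': π[21]=0 (border '')
j=22 s[j]='e': π[22]=0 (border '')
j=23 s[j]='a': π[23]=0 (border '')
j=24 s[j]='c': π[24]=1 (border 'c')
j=25 s[j]='d': π[25]=2 (border 'cd')
j=26 s[j]='f': k: 2→0; π[26]=0 (border '')
j=27 s[j]='a': π[27]=0 (border '')
j=28 s[j]='c': π[28]=1 (border 'c')
j=29 s[j]='c': k: 1→0; π[29]=1 (border 'c')
j=30 s[j]='f': k: 1→0; π[30]=0 (border '')
j=31 s[j]='f': π[31]=0 (border '')
j=32 s[j]='e': π[32]=0 (border '')
j=33 s[j]='d': π[33]=0 (border '')
j=34 s[j]='c': π[34]=1 (border 'c')
j=35 s[j]='a': k: 1→0; π[35]=0 (border '')
j=36 s[j]='c': π[36]=1 (border 'c')
j=37 s[j]='f': k: 1→0; π[37]=0 (border '')
j=38 s[j]='b': π[38]=0 (border '')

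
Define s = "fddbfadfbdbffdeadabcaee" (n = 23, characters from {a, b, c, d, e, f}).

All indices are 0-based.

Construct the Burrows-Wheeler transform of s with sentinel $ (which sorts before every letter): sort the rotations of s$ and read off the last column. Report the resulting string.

edefcafddbadbffaedabd$fb

rank  rotation                  last
    0  $fddbfadfbdbffdeadabcaee  e
    1  abcaee$fddbfadfbdbffdead  d
    2  adabcaee$fddbfadfbdbffde  e
    3  adfbdbffdeadabcaee$fddbf  f
    4  aee$fddbfadfbdbffdeadabc  c
    5  bcaee$fddbfadfbdbffdeada  a
    6  bdbffdeadabcaee$fddbfadf  f
    7  bfadfbdbffdeadabcaee$fdd  d
    8  bffdeadabcaee$fddbfadfbd  d
    9  caee$fddbfadfbdbffdeadab  b
   10  dabcaee$fddbfadfbdbffdea  a
   11  dbfadfbdbffdeadabcaee$fd  d
   12  dbffdeadabcaee$fddbfadfb  b
   13  ddbfadfbdbffdeadabcaee$f  f
   14  deadabcaee$fddbfadfbdbff  f
   15  dfbdbffdeadabcaee$fddbfa  a
   16  e$fddbfadfbdbffdeadabcae  e
   17  eadabcaee$fddbfadfbdbffd  d
   18  ee$fddbfadfbdbffdeadabca  a
   19  fadfbdbffdeadabcaee$fddb  b
   20  fbdbffdeadabcaee$fddbfad  d
   21  fddbfadfbdbffdeadabcaee$  $
   22  fdeadabcaee$fddbfadfbdbf  f
   23  ffdeadabcaee$fddbfadfbdb  b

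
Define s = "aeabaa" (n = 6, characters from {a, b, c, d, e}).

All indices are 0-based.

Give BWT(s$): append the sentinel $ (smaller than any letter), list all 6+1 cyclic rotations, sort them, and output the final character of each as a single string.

rank  rotation last
    0  $aeabaa  a
    1  a$aeaba  a
    2  aa$aeab  b
    3  abaa$ae  e
    4  aeabaa$  $
    5  baa$aea  a
    6  eabaa$a  a

aabe$aa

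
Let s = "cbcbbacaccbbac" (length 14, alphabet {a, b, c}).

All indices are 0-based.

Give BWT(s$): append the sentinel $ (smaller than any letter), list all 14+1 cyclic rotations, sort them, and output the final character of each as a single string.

cbbcbbcccaacb$a

rank  rotation         last
    0  $cbcbbacaccbbac  c
    1  ac$cbcbbacaccbb  b
    2  acaccbbac$cbcbb  b
    3  accbbac$cbcbbac  c
    4  bac$cbcbbacaccb  b
    5  bacaccbbac$cbcb  b
    6  bbac$cbcbbacacc  c
    7  bbacaccbbac$cbc  c
    8  bcbbacaccbbac$c  c
    9  c$cbcbbacaccbba  a
   10  caccbbac$cbcbba  a
   11  cbbac$cbcbbacac  c
   12  cbbacaccbbac$cb  b
   13  cbcbbacaccbbac$  $
   14  ccbbac$cbcbbaca  a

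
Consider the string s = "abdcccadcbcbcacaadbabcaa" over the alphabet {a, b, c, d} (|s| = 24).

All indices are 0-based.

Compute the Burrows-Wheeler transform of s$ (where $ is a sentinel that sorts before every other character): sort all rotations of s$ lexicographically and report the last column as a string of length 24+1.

rank  rotation                   last
    0  $abdcccadcbcbcacaadbabcaa  a
    1  a$abdcccadcbcbcacaadbabca  a
    2  aa$abdcccadcbcbcacaadbabc  c
    3  aadbabcaa$abdcccadcbcbcac  c
    4  abcaa$abdcccadcbcbcacaadb  b
    5  abdcccadcbcbcacaadbabcaa$  $
    6  acaadbabcaa$abdcccadcbcbc  c
    7  adbabcaa$abdcccadcbcbcaca  a
    8  adcbcbcacaadbabcaa$abdccc  c
    9  babcaa$abdcccadcbcbcacaad  d
   10  bcaa$abdcccadcbcbcacaadba  a
   11  bcacaadbabcaa$abdcccadcbc  c
   12  bcbcacaadbabcaa$abdcccadc  c
   13  bdcccadcbcbcacaadbabcaa$a  a
   14  caa$abdcccadcbcbcacaadbab  b
   15  caadbabcaa$abdcccadcbcbca  a
   16  cacaadbabcaa$abdcccadcbcb  b
   17  cadcbcbcacaadbabcaa$abdcc  c
   18  cbcacaadbabcaa$abdcccadcb  b
   19  cbcbcacaadbabcaa$abdcccad  d
   20  ccadcbcbcacaadbabcaa$abdc  c
   21  cccadcbcbcacaadbabcaa$abd  d
   22  dbabcaa$abdcccadcbcbcacaa  a
   23  dcbcbcacaadbabcaa$abdccca  a
   24  dcccadcbcbcacaadbabcaa$ab  b

aaccb$cacdaccababcbdcdaab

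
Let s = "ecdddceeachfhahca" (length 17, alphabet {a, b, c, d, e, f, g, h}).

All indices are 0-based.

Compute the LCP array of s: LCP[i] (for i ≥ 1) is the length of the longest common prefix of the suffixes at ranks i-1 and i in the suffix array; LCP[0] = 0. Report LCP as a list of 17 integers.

rank | idx | suffix
   0 |  16 | a
   1 |   8 | achfhahca
   2 |  13 | ahca
   3 |  15 | ca
   4 |   1 | cdddceeachfhahca
   5 |   5 | ceeachfhahca
   6 |   9 | chfhahca
   7 |   4 | dceeachfhahca
   8 |   3 | ddceeachfhahca
   9 |   2 | dddceeachfhahca
  10 |   7 | eachfhahca
  11 |   0 | ecdddceeachfhahca
  12 |   6 | eeachfhahca
  13 |  11 | fhahca
  14 |  12 | hahca
  15 |  14 | hca
  16 |  10 | hfhahca

SA = [16, 8, 13, 15, 1, 5, 9, 4, 3, 2, 7, 0, 6, 11, 12, 14, 10]
rank  pair      lcp
   1  s[16:],s[8:]  1  'a'
   2  s[8:],s[13:]  1  'a'
   3  s[13:],s[15:]  0  ''
   4  s[15:],s[1:]  1  'c'
   5  s[1:],s[5:]  1  'c'
   6  s[5:],s[9:]  1  'c'
   7  s[9:],s[4:]  0  ''
   8  s[4:],s[3:]  1  'd'
   9  s[3:],s[2:]  2  'dd'
  10  s[2:],s[7:]  0  ''
  11  s[7:],s[0:]  1  'e'
  12  s[0:],s[6:]  1  'e'
  13  s[6:],s[11:]  0  ''
  14  s[11:],s[12:]  0  ''
  15  s[12:],s[14:]  1  'h'
  16  s[14:],s[10:]  1  'h'

[0, 1, 1, 0, 1, 1, 1, 0, 1, 2, 0, 1, 1, 0, 0, 1, 1]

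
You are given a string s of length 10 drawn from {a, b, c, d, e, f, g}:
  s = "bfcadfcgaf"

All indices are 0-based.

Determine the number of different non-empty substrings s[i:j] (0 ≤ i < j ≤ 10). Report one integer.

rank→(start, suffix):
  0 → (3, 'adfcgaf')
  1 → (8, 'af')
  2 → (0, 'bfcadfcgaf')
  3 → (2, 'cadfcgaf')
  4 → (6, 'cgaf')
  5 → (4, 'dfcgaf')
  6 → (9, 'f')
  7 → (1, 'fcadfcgaf')
  8 → (5, 'fcgaf')
  9 → (7, 'gaf')

SA = [3, 8, 0, 2, 6, 4, 9, 1, 5, 7]
[i] adj suffixes → lcp
  [1] 3/8 → 1 ('a')
  [2] 8/0 → 0 ('')
  [3] 0/2 → 0 ('')
  [4] 2/6 → 1 ('c')
  [5] 6/4 → 0 ('')
  [6] 4/9 → 0 ('')
  [7] 9/1 → 1 ('f')
  [8] 1/5 → 2 ('fc')
  [9] 5/7 → 0 ('')

n(n+1)/2 = 10·11/2 = 55
Σ LCP = 0 + 1 + 0 + 0 + 1 + 0 + 0 + 1 + 2 + 0 = 5
distinct = 55 − 5 = 50

50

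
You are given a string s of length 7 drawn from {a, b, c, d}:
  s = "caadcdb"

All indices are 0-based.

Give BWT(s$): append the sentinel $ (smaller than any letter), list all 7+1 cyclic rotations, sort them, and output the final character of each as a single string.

rank  rotation  last
    0  $caadcdb  b
    1  aadcdb$c  c
    2  adcdb$ca  a
    3  b$caadcd  d
    4  caadcdb$  $
    5  cdb$caad  d
    6  db$caadc  c
    7  dcdb$caa  a

bcad$dca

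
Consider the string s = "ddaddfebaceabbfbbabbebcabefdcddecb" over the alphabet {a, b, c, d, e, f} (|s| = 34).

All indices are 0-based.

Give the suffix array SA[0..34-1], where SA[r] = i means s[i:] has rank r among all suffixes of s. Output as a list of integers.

[17, 11, 23, 8, 2, 33, 16, 7, 15, 18, 12, 21, 19, 24, 13, 22, 32, 28, 9, 1, 27, 0, 29, 3, 30, 4, 10, 6, 20, 31, 25, 14, 26, 5]

rank→(start, suffix):
  0 → (17, 'abbebcabefdcddecb')
  1 → (11, 'abbfbbabbebcabefdcddecb')
  2 → (23, 'abefdcddecb')
  3 → (8, 'aceabbfbbabbebcabefdcddecb')
  4 → (2, 'addfebaceabbfbbabbebcabefdcddecb')
  5 → (33, 'b')
  6 → (16, 'babbebcabefdcddecb')
  7 → (7, 'baceabbfbbabbebcabefdcddecb')
  8 → (15, 'bbabbebcabefdcddecb')
  9 → (18, 'bbebcabefdcddecb')
  10 → (12, 'bbfbbabbebcabefdcddecb')
  11 → (21, 'bcabefdcddecb')
  12 → (19, 'bebcabefdcddecb')
  13 → (24, 'befdcddecb')
  14 → (13, 'bfbbabbebcabefdcddecb')
  15 → (22, 'cabefdcddecb')
  16 → (32, 'cb')
  17 → (28, 'cddecb')
  18 → (9, 'ceabbfbbabbebcabefdcddecb')
  19 → (1, 'daddfebaceabbfbbabbebcabefdcddecb')
  20 → (27, 'dcddecb')
  21 → (0, 'ddaddfebaceabbfbbabbebcabefdcddecb')
  22 → (29, 'ddecb')
  23 → (3, 'ddfebaceabbfbbabbebcabefdcddecb')
  24 → (30, 'decb')
  25 → (4, 'dfebaceabbfbbabbebcabefdcddecb')
  26 → (10, 'eabbfbbabbebcabefdcddecb')
  27 → (6, 'ebaceabbfbbabbebcabefdcddecb')
  28 → (20, 'ebcabefdcddecb')
  29 → (31, 'ecb')
  30 → (25, 'efdcddecb')
  31 → (14, 'fbbabbebcabefdcddecb')
  32 → (26, 'fdcddecb')
  33 → (5, 'febaceabbfbbabbebcabefdcddecb')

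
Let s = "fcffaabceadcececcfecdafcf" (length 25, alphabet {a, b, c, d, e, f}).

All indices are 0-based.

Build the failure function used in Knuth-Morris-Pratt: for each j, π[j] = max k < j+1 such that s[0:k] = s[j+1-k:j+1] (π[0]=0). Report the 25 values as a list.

[0, 0, 1, 1, 0, 0, 0, 0, 0, 0, 0, 0, 0, 0, 0, 0, 0, 1, 0, 0, 0, 0, 1, 2, 3]

π[0] = 0
j=1 s[j]='c': π[1]=0 (border '')
j=2 s[j]='f': π[2]=1 (border 'f')
j=3 s[j]='f': k: 1→0; π[3]=1 (border 'f')
j=4 s[j]='a': k: 1→0; π[4]=0 (border '')
j=5 s[j]='a': π[5]=0 (border '')
j=6 s[j]='b': π[6]=0 (border '')
j=7 s[j]='c': π[7]=0 (border '')
j=8 s[j]='e': π[8]=0 (border '')
j=9 s[j]='a': π[9]=0 (border '')
j=10 s[j]='d': π[10]=0 (border '')
j=11 s[j]='c': π[11]=0 (border '')
j=12 s[j]='e': π[12]=0 (border '')
j=13 s[j]='c': π[13]=0 (border '')
j=14 s[j]='e': π[14]=0 (border '')
j=15 s[j]='c': π[15]=0 (border '')
j=16 s[j]='c': π[16]=0 (border '')
j=17 s[j]='f': π[17]=1 (border 'f')
j=18 s[j]='e': k: 1→0; π[18]=0 (border '')
j=19 s[j]='c': π[19]=0 (border '')
j=20 s[j]='d': π[20]=0 (border '')
j=21 s[j]='a': π[21]=0 (border '')
j=22 s[j]='f': π[22]=1 (border 'f')
j=23 s[j]='c': π[23]=2 (border 'fc')
j=24 s[j]='f': π[24]=3 (border 'fcf')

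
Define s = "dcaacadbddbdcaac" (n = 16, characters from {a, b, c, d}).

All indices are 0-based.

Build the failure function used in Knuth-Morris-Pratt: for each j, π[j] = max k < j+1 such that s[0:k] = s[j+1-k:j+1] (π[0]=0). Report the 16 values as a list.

π[0] = 0
j=1 s[j]='c': π[1]=0 (border '')
j=2 s[j]='a': π[2]=0 (border '')
j=3 s[j]='a': π[3]=0 (border '')
j=4 s[j]='c': π[4]=0 (border '')
j=5 s[j]='a': π[5]=0 (border '')
j=6 s[j]='d': π[6]=1 (border 'd')
j=7 s[j]='b': k: 1→0; π[7]=0 (border '')
j=8 s[j]='d': π[8]=1 (border 'd')
j=9 s[j]='d': k: 1→0; π[9]=1 (border 'd')
j=10 s[j]='b': k: 1→0; π[10]=0 (border '')
j=11 s[j]='d': π[11]=1 (border 'd')
j=12 s[j]='c': π[12]=2 (border 'dc')
j=13 s[j]='a': π[13]=3 (border 'dca')
j=14 s[j]='a': π[14]=4 (border 'dcaa')
j=15 s[j]='c': π[15]=5 (border 'dcaac')

[0, 0, 0, 0, 0, 0, 1, 0, 1, 1, 0, 1, 2, 3, 4, 5]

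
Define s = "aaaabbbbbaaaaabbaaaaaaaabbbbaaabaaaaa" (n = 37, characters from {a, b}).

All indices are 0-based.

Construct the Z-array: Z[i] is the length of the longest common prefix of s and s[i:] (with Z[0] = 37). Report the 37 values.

[37, 3, 2, 1, 0, 0, 0, 0, 0, 4, 6, 3, 2, 1, 0, 0, 4, 4, 4, 4, 8, 3, 2, 1, 0, 0, 0, 0, 3, 2, 1, 0, 4, 4, 3, 2, 1]

Z[0]=37
i=1: outside box; Z[1]=3 scan→box=[1,4)
i=2: min(r-i=2, Z[1]=3)=2; Z[2]=2
i=3: min(r-i=1, Z[2]=2)=1; Z[3]=1
i=4: outside box; Z[4]=0
i=5: outside box; Z[5]=0
i=6: outside box; Z[6]=0
i=7: outside box; Z[7]=0
i=8: outside box; Z[8]=0
i=9: outside box; Z[9]=4 scan→box=[9,13)
i=10: min(r-i=3, Z[1]=3)=3; Z[10]=6 scan→box=[10,16)
i=11: min(r-i=5, Z[1]=3)=3; Z[11]=3
i=12: min(r-i=4, Z[2]=2)=2; Z[12]=2
i=13: min(r-i=3, Z[3]=1)=1; Z[13]=1
i=14: min(r-i=2, Z[4]=0)=0; Z[14]=0
i=15: min(r-i=1, Z[5]=0)=0; Z[15]=0
i=16: outside box; Z[16]=4 scan→box=[16,20)
i=17: min(r-i=3, Z[1]=3)=3; Z[17]=4 scan→box=[17,21)
i=18: min(r-i=3, Z[1]=3)=3; Z[18]=4 scan→box=[18,22)
i=19: min(r-i=3, Z[1]=3)=3; Z[19]=4 scan→box=[19,23)
i=20: min(r-i=3, Z[1]=3)=3; Z[20]=8 scan→box=[20,28)
i=21: min(r-i=7, Z[1]=3)=3; Z[21]=3
i=22: min(r-i=6, Z[2]=2)=2; Z[22]=2
i=23: min(r-i=5, Z[3]=1)=1; Z[23]=1
i=24: min(r-i=4, Z[4]=0)=0; Z[24]=0
i=25: min(r-i=3, Z[5]=0)=0; Z[25]=0
i=26: min(r-i=2, Z[6]=0)=0; Z[26]=0
i=27: min(r-i=1, Z[7]=0)=0; Z[27]=0
i=28: outside box; Z[28]=3 scan→box=[28,31)
i=29: min(r-i=2, Z[1]=3)=2; Z[29]=2
i=30: min(r-i=1, Z[2]=2)=1; Z[30]=1
i=31: outside box; Z[31]=0
i=32: outside box; Z[32]=4 scan→box=[32,36)
i=33: min(r-i=3, Z[1]=3)=3; Z[33]=4 scan→box=[33,37)
i=34: min(r-i=3, Z[1]=3)=3; Z[34]=3
i=35: min(r-i=2, Z[2]=2)=2; Z[35]=2
i=36: min(r-i=1, Z[3]=1)=1; Z[36]=1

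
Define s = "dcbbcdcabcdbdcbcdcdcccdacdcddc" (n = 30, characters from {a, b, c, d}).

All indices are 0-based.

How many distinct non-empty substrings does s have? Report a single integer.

414

rank | idx | suffix
   0 |   7 | abcdbdcbcdcdcccdacdcddc
   1 |  23 | acdcddc
   2 |   2 | bbcdcabcdbdcbcdcdcccdacdcddc
   3 |   8 | bcdbdcbcdcdcccdacdcddc
   4 |   3 | bcdcabcdbdcbcdcdcccdacdcddc
   5 |  14 | bcdcdcccdacdcddc
   6 |  11 | bdcbcdcdcccdacdcddc
   7 |  29 | c
   8 |   6 | cabcdbdcbcdcdcccdacdcddc
   9 |   1 | cbbcdcabcdbdcbcdcdcccdacdcddc
  10 |  13 | cbcdcdcccdacdcddc
  11 |  19 | cccdacdcddc
  12 |  20 | ccdacdcddc
  13 |  21 | cdacdcddc
  14 |   9 | cdbdcbcdcdcccdacdcddc
  15 |   4 | cdcabcdbdcbcdcdcccdacdcddc
  16 |  17 | cdcccdacdcddc
  17 |  15 | cdcdcccdacdcddc
  18 |  24 | cdcddc
  19 |  26 | cddc
  20 |  22 | dacdcddc
  21 |  10 | dbdcbcdcdcccdacdcddc
  22 |  28 | dc
  23 |   5 | dcabcdbdcbcdcdcccdacdcddc
  24 |   0 | dcbbcdcabcdbdcbcdcdcccdacdcddc
  25 |  12 | dcbcdcdcccdacdcddc
  26 |  18 | dcccdacdcddc
  27 |  16 | dcdcccdacdcddc
  28 |  25 | dcddc
  29 |  27 | ddc

SA = [7, 23, 2, 8, 3, 14, 11, 29, 6, 1, 13, 19, 20, 21, 9, 4, 17, 15, 24, 26, 22, 10, 28, 5, 0, 12, 18, 16, 25, 27]
rank  pair      lcp
   1  s[7:],s[23:]  1  'a'
   2  s[23:],s[2:]  0  ''
   3  s[2:],s[8:]  1  'b'
   4  s[8:],s[3:]  3  'bcd'
   5  s[3:],s[14:]  4  'bcdc'
   6  s[14:],s[11:]  1  'b'
   7  s[11:],s[29:]  0  ''
   8  s[29:],s[6:]  1  'c'
   9  s[6:],s[1:]  1  'c'
  10  s[1:],s[13:]  2  'cb'
  11  s[13:],s[19:]  1  'c'
  12  s[19:],s[20:]  2  'cc'
  13  s[20:],s[21:]  1  'c'
  14  s[21:],s[9:]  2  'cd'
  15  s[9:],s[4:]  2  'cd'
  16  s[4:],s[17:]  3  'cdc'
  17  s[17:],s[15:]  3  'cdc'
  18  s[15:],s[24:]  4  'cdcd'
  19  s[24:],s[26:]  2  'cd'
  20  s[26:],s[22:]  0  ''
  21  s[22:],s[10:]  1  'd'
  22  s[10:],s[28:]  1  'd'
  23  s[28:],s[5:]  2  'dc'
  24  s[5:],s[0:]  2  'dc'
  25  s[0:],s[12:]  3  'dcb'
  26  s[12:],s[18:]  2  'dc'
  27  s[18:],s[16:]  2  'dc'
  28  s[16:],s[25:]  3  'dcd'
  29  s[25:],s[27:]  1  'd'

n(n+1)/2 = 30·31/2 = 465
Σ LCP = 0 + 1 + 0 + 1 + 3 + 4 + 1 + 0 + 1 + 1 + 2 + 1 + 2 + 1 + 2 + 2 + 3 + 3 + 4 + 2 + 0 + 1 + 1 + 2 + 2 + 3 + 2 + 2 + 3 + 1 = 51
distinct = 465 − 51 = 414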